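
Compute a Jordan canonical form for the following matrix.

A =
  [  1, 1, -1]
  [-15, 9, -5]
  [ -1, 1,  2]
J_3(4)

The characteristic polynomial is
  det(x·I − A) = x^3 - 12*x^2 + 48*x - 64 = (x - 4)^3

Eigenvalues and multiplicities (the geometric multiplicity of λ is n − rank(A − λI), which equals the number of Jordan blocks for λ):
  λ = 4: algebraic multiplicity = 3, geometric multiplicity = 1

Determining the block sizes for each eigenvalue:
  λ = 4: one block (gm = 1), so the single block has size am = 3 → block sizes [3]

Assembling the blocks gives a Jordan form
J =
  [4, 1, 0]
  [0, 4, 1]
  [0, 0, 4]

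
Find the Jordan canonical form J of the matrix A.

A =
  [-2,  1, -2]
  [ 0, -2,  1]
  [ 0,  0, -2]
J_3(-2)

The characteristic polynomial is
  det(x·I − A) = x^3 + 6*x^2 + 12*x + 8 = (x + 2)^3

Eigenvalues and multiplicities (the geometric multiplicity of λ is n − rank(A − λI), which equals the number of Jordan blocks for λ):
  λ = -2: algebraic multiplicity = 3, geometric multiplicity = 1

Determining the block sizes for each eigenvalue:
  λ = -2: one block (gm = 1), so the single block has size am = 3 → block sizes [3]

Assembling the blocks gives a Jordan form
J =
  [-2,  1,  0]
  [ 0, -2,  1]
  [ 0,  0, -2]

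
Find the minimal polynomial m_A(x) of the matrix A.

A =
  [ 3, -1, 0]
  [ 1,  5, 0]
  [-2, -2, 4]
x^2 - 8*x + 16

The characteristic polynomial is χ_A(x) = (x - 4)^3, so the eigenvalues are known. The minimal polynomial is
  m_A(x) = Π_λ (x − λ)^{k_λ}
where k_λ is the size of the *largest* Jordan block for λ (equivalently, the smallest k with (A − λI)^k v = 0 for every generalised eigenvector v of λ).

  λ = 4: largest Jordan block has size 2, contributing (x − 4)^2

So m_A(x) = (x - 4)^2 = x^2 - 8*x + 16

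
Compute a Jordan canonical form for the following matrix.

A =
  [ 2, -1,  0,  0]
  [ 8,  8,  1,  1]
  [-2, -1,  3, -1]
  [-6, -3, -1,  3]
J_3(4) ⊕ J_1(4)

The characteristic polynomial is
  det(x·I − A) = x^4 - 16*x^3 + 96*x^2 - 256*x + 256 = (x - 4)^4

Eigenvalues and multiplicities (the geometric multiplicity of λ is n − rank(A − λI), which equals the number of Jordan blocks for λ):
  λ = 4: algebraic multiplicity = 4, geometric multiplicity = 2

Determining the block sizes for each eigenvalue:
  λ = 4: with am = 4 and gm = 2, the partition is not yet determined (e.g. several partitions of 4 into 2 parts exist). Let N = A − (4)·I. Computing rank(N^1) = 2, rank(N^2) = 1, rank(N^3) = 0; the number of blocks of size ≥ j is rank(N^{j−1}) − rank(N^j), giving [2, 1, 1]. So we have 1 block(s) of size 3, 1 block(s) of size 1 → block sizes [3, 1]

Assembling the blocks gives a Jordan form
J =
  [4, 1, 0, 0]
  [0, 4, 1, 0]
  [0, 0, 4, 0]
  [0, 0, 0, 4]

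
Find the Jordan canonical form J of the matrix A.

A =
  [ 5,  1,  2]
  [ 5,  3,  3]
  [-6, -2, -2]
J_3(2)

The characteristic polynomial is
  det(x·I − A) = x^3 - 6*x^2 + 12*x - 8 = (x - 2)^3

Eigenvalues and multiplicities (the geometric multiplicity of λ is n − rank(A − λI), which equals the number of Jordan blocks for λ):
  λ = 2: algebraic multiplicity = 3, geometric multiplicity = 1

Determining the block sizes for each eigenvalue:
  λ = 2: one block (gm = 1), so the single block has size am = 3 → block sizes [3]

Assembling the blocks gives a Jordan form
J =
  [2, 1, 0]
  [0, 2, 1]
  [0, 0, 2]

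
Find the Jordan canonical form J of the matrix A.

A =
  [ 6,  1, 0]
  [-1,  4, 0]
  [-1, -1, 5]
J_2(5) ⊕ J_1(5)

The characteristic polynomial is
  det(x·I − A) = x^3 - 15*x^2 + 75*x - 125 = (x - 5)^3

Eigenvalues and multiplicities (the geometric multiplicity of λ is n − rank(A − λI), which equals the number of Jordan blocks for λ):
  λ = 5: algebraic multiplicity = 3, geometric multiplicity = 2

Determining the block sizes for each eigenvalue:
  λ = 5: 2 blocks summing to 3 forces exactly one block of size 2 and the rest size 1 → block sizes [2, 1]

Assembling the blocks gives a Jordan form
J =
  [5, 1, 0]
  [0, 5, 0]
  [0, 0, 5]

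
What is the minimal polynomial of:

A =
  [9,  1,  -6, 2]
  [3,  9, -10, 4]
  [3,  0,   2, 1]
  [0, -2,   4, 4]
x^3 - 18*x^2 + 108*x - 216

The characteristic polynomial is χ_A(x) = (x - 6)^4, so the eigenvalues are known. The minimal polynomial is
  m_A(x) = Π_λ (x − λ)^{k_λ}
where k_λ is the size of the *largest* Jordan block for λ (equivalently, the smallest k with (A − λI)^k v = 0 for every generalised eigenvector v of λ).

  λ = 6: largest Jordan block has size 3, contributing (x − 6)^3

So m_A(x) = (x - 6)^3 = x^3 - 18*x^2 + 108*x - 216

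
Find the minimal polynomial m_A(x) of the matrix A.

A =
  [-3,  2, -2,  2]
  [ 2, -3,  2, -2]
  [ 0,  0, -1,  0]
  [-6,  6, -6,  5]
x^2 - 1

The characteristic polynomial is χ_A(x) = (x - 1)*(x + 1)^3, so the eigenvalues are known. The minimal polynomial is
  m_A(x) = Π_λ (x − λ)^{k_λ}
where k_λ is the size of the *largest* Jordan block for λ (equivalently, the smallest k with (A − λI)^k v = 0 for every generalised eigenvector v of λ).

  λ = -1: largest Jordan block has size 1, contributing (x + 1)
  λ = 1: largest Jordan block has size 1, contributing (x − 1)

So m_A(x) = (x - 1)*(x + 1) = x^2 - 1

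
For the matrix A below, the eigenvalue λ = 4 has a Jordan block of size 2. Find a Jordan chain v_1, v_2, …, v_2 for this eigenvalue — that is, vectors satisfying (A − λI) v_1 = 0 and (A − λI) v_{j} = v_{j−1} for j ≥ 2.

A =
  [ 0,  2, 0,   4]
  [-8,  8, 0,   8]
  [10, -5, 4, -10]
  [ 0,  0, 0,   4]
A Jordan chain for λ = 4 of length 2:
v_1 = (-4, -8, 10, 0)ᵀ
v_2 = (1, 0, 0, 0)ᵀ

Let N = A − (4)·I. We want v_2 with N^2 v_2 = 0 but N^1 v_2 ≠ 0; then v_{j-1} := N · v_j for j = 2, …, 2.

Pick v_2 = (1, 0, 0, 0)ᵀ.
Then v_1 = N · v_2 = (-4, -8, 10, 0)ᵀ.

Sanity check: (A − (4)·I) v_1 = (0, 0, 0, 0)ᵀ = 0. ✓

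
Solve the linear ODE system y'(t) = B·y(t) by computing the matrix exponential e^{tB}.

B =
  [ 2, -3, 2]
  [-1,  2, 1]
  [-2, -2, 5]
e^{tB} =
  [-t*exp(3*t) + exp(3*t), t^2*exp(3*t) - 3*t*exp(3*t), -t^2*exp(3*t)/2 + 2*t*exp(3*t)]
  [-t*exp(3*t), t^2*exp(3*t) - t*exp(3*t) + exp(3*t), -t^2*exp(3*t)/2 + t*exp(3*t)]
  [-2*t*exp(3*t), 2*t^2*exp(3*t) - 2*t*exp(3*t), -t^2*exp(3*t) + 2*t*exp(3*t) + exp(3*t)]

Strategy: write B = P · J · P⁻¹ where J is a Jordan canonical form, so e^{tB} = P · e^{tJ} · P⁻¹, and e^{tJ} can be computed block-by-block.

B has Jordan form
J =
  [3, 1, 0]
  [0, 3, 1]
  [0, 0, 3]
(up to reordering of blocks).

Per-block formulas:
  For a 3×3 Jordan block J_3(3): exp(t · J_3(3)) = e^(3t)·(I + t·N + (t^2/2)·N^2), where N is the 3×3 nilpotent shift.

After assembling e^{tJ} and conjugating by P, we get:

e^{tB} =
  [-t*exp(3*t) + exp(3*t), t^2*exp(3*t) - 3*t*exp(3*t), -t^2*exp(3*t)/2 + 2*t*exp(3*t)]
  [-t*exp(3*t), t^2*exp(3*t) - t*exp(3*t) + exp(3*t), -t^2*exp(3*t)/2 + t*exp(3*t)]
  [-2*t*exp(3*t), 2*t^2*exp(3*t) - 2*t*exp(3*t), -t^2*exp(3*t) + 2*t*exp(3*t) + exp(3*t)]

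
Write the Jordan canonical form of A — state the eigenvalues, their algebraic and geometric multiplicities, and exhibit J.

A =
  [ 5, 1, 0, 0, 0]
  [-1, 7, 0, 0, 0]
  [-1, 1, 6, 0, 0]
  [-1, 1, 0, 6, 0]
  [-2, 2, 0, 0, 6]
J_2(6) ⊕ J_1(6) ⊕ J_1(6) ⊕ J_1(6)

The characteristic polynomial is
  det(x·I − A) = x^5 - 30*x^4 + 360*x^3 - 2160*x^2 + 6480*x - 7776 = (x - 6)^5

Eigenvalues and multiplicities (the geometric multiplicity of λ is n − rank(A − λI), which equals the number of Jordan blocks for λ):
  λ = 6: algebraic multiplicity = 5, geometric multiplicity = 4

Determining the block sizes for each eigenvalue:
  λ = 6: 4 blocks summing to 5 forces exactly one block of size 2 and the rest size 1 → block sizes [2, 1, 1, 1]

Assembling the blocks gives a Jordan form
J =
  [6, 1, 0, 0, 0]
  [0, 6, 0, 0, 0]
  [0, 0, 6, 0, 0]
  [0, 0, 0, 6, 0]
  [0, 0, 0, 0, 6]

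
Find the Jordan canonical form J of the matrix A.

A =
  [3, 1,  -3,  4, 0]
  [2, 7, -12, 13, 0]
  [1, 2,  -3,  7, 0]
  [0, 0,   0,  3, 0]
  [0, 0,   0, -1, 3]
J_2(2) ⊕ J_2(3) ⊕ J_1(3)

The characteristic polynomial is
  det(x·I − A) = x^5 - 13*x^4 + 67*x^3 - 171*x^2 + 216*x - 108 = (x - 3)^3*(x - 2)^2

Eigenvalues and multiplicities (the geometric multiplicity of λ is n − rank(A − λI), which equals the number of Jordan blocks for λ):
  λ = 2: algebraic multiplicity = 2, geometric multiplicity = 1
  λ = 3: algebraic multiplicity = 3, geometric multiplicity = 2

Determining the block sizes for each eigenvalue:
  λ = 2: one block (gm = 1), so the single block has size am = 2 → block sizes [2]
  λ = 3: 2 blocks summing to 3 forces exactly one block of size 2 and the rest size 1 → block sizes [2, 1]

Assembling the blocks gives a Jordan form
J =
  [2, 1, 0, 0, 0]
  [0, 2, 0, 0, 0]
  [0, 0, 3, 1, 0]
  [0, 0, 0, 3, 0]
  [0, 0, 0, 0, 3]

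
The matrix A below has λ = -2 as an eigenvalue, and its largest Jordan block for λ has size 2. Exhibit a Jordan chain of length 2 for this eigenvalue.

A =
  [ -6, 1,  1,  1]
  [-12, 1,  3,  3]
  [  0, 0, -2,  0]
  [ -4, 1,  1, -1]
A Jordan chain for λ = -2 of length 2:
v_1 = (-4, -12, 0, -4)ᵀ
v_2 = (1, 0, 0, 0)ᵀ

Let N = A − (-2)·I. We want v_2 with N^2 v_2 = 0 but N^1 v_2 ≠ 0; then v_{j-1} := N · v_j for j = 2, …, 2.

Pick v_2 = (1, 0, 0, 0)ᵀ.
Then v_1 = N · v_2 = (-4, -12, 0, -4)ᵀ.

Sanity check: (A − (-2)·I) v_1 = (0, 0, 0, 0)ᵀ = 0. ✓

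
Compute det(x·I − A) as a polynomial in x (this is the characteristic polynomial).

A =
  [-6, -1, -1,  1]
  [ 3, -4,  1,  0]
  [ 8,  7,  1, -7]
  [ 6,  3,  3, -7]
x^4 + 16*x^3 + 96*x^2 + 256*x + 256

Expanding det(x·I − A) (e.g. by cofactor expansion or by noting that A is similar to its Jordan form J, which has the same characteristic polynomial as A) gives
  χ_A(x) = x^4 + 16*x^3 + 96*x^2 + 256*x + 256
which factors as (x + 4)^4. The eigenvalues (with algebraic multiplicities) are λ = -4 with multiplicity 4.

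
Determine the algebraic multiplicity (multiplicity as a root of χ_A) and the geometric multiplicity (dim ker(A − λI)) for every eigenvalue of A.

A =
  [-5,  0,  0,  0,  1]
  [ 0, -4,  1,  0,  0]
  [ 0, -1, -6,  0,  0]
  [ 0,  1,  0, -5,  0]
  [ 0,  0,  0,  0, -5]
λ = -5: alg = 5, geom = 2

Step 1 — factor the characteristic polynomial to read off the algebraic multiplicities:
  χ_A(x) = (x + 5)^5

Step 2 — compute geometric multiplicities via the rank-nullity identity g(λ) = n − rank(A − λI):
  rank(A − (-5)·I) = 3, so dim ker(A − (-5)·I) = n − 3 = 2

Summary:
  λ = -5: algebraic multiplicity = 5, geometric multiplicity = 2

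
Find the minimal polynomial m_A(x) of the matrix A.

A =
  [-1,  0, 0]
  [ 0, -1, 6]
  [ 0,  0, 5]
x^2 - 4*x - 5

The characteristic polynomial is χ_A(x) = (x - 5)*(x + 1)^2, so the eigenvalues are known. The minimal polynomial is
  m_A(x) = Π_λ (x − λ)^{k_λ}
where k_λ is the size of the *largest* Jordan block for λ (equivalently, the smallest k with (A − λI)^k v = 0 for every generalised eigenvector v of λ).

  λ = -1: largest Jordan block has size 1, contributing (x + 1)
  λ = 5: largest Jordan block has size 1, contributing (x − 5)

So m_A(x) = (x - 5)*(x + 1) = x^2 - 4*x - 5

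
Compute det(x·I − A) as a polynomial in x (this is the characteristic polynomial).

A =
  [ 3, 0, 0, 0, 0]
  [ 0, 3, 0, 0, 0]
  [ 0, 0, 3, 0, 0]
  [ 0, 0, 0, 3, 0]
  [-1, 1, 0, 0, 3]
x^5 - 15*x^4 + 90*x^3 - 270*x^2 + 405*x - 243

Expanding det(x·I − A) (e.g. by cofactor expansion or by noting that A is similar to its Jordan form J, which has the same characteristic polynomial as A) gives
  χ_A(x) = x^5 - 15*x^4 + 90*x^3 - 270*x^2 + 405*x - 243
which factors as (x - 3)^5. The eigenvalues (with algebraic multiplicities) are λ = 3 with multiplicity 5.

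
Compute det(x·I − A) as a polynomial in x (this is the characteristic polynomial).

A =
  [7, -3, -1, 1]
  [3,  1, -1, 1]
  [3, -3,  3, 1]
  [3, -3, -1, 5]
x^4 - 16*x^3 + 96*x^2 - 256*x + 256

Expanding det(x·I − A) (e.g. by cofactor expansion or by noting that A is similar to its Jordan form J, which has the same characteristic polynomial as A) gives
  χ_A(x) = x^4 - 16*x^3 + 96*x^2 - 256*x + 256
which factors as (x - 4)^4. The eigenvalues (with algebraic multiplicities) are λ = 4 with multiplicity 4.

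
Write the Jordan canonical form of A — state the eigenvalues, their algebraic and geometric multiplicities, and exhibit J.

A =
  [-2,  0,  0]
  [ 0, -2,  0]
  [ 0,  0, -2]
J_1(-2) ⊕ J_1(-2) ⊕ J_1(-2)

The characteristic polynomial is
  det(x·I − A) = x^3 + 6*x^2 + 12*x + 8 = (x + 2)^3

Eigenvalues and multiplicities (the geometric multiplicity of λ is n − rank(A − λI), which equals the number of Jordan blocks for λ):
  λ = -2: algebraic multiplicity = 3, geometric multiplicity = 3

Determining the block sizes for each eigenvalue:
  λ = -2: gm = am = 3, so every block has size 1 → block sizes [1, 1, 1]

Assembling the blocks gives a Jordan form
J =
  [-2,  0,  0]
  [ 0, -2,  0]
  [ 0,  0, -2]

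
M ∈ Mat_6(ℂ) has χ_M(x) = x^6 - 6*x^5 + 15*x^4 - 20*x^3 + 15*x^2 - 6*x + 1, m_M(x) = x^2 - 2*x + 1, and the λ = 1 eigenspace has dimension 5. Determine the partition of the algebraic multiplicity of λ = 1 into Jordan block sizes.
Block sizes for λ = 1: [2, 1, 1, 1, 1]

Step 1 — from the characteristic polynomial, algebraic multiplicity of λ = 1 is 6. From dim ker(M − (1)·I) = 5, there are exactly 5 Jordan blocks for λ = 1.
Step 2 — from the minimal polynomial, the factor (x − 1)^2 tells us the largest block for λ = 1 has size 2.
Step 3 — with total size 6, 5 blocks, and largest block 2, the block sizes (in nonincreasing order) are [2, 1, 1, 1, 1].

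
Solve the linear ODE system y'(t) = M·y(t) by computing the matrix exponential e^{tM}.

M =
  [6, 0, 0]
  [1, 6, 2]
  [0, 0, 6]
e^{tM} =
  [exp(6*t), 0, 0]
  [t*exp(6*t), exp(6*t), 2*t*exp(6*t)]
  [0, 0, exp(6*t)]

Strategy: write M = P · J · P⁻¹ where J is a Jordan canonical form, so e^{tM} = P · e^{tJ} · P⁻¹, and e^{tJ} can be computed block-by-block.

M has Jordan form
J =
  [6, 1, 0]
  [0, 6, 0]
  [0, 0, 6]
(up to reordering of blocks).

Per-block formulas:
  For a 2×2 Jordan block J_2(6): exp(t · J_2(6)) = e^(6t)·(I + t·N), where N is the 2×2 nilpotent shift.
  For a 1×1 block at λ = 6: exp(t · [6]) = [e^(6t)].

After assembling e^{tJ} and conjugating by P, we get:

e^{tM} =
  [exp(6*t), 0, 0]
  [t*exp(6*t), exp(6*t), 2*t*exp(6*t)]
  [0, 0, exp(6*t)]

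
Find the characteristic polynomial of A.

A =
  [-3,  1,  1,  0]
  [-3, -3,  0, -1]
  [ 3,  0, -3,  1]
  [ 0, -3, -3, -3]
x^4 + 12*x^3 + 54*x^2 + 108*x + 81

Expanding det(x·I − A) (e.g. by cofactor expansion or by noting that A is similar to its Jordan form J, which has the same characteristic polynomial as A) gives
  χ_A(x) = x^4 + 12*x^3 + 54*x^2 + 108*x + 81
which factors as (x + 3)^4. The eigenvalues (with algebraic multiplicities) are λ = -3 with multiplicity 4.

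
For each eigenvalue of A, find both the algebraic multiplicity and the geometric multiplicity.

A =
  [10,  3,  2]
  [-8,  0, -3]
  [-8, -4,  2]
λ = 4: alg = 3, geom = 1

Step 1 — factor the characteristic polynomial to read off the algebraic multiplicities:
  χ_A(x) = (x - 4)^3

Step 2 — compute geometric multiplicities via the rank-nullity identity g(λ) = n − rank(A − λI):
  rank(A − (4)·I) = 2, so dim ker(A − (4)·I) = n − 2 = 1

Summary:
  λ = 4: algebraic multiplicity = 3, geometric multiplicity = 1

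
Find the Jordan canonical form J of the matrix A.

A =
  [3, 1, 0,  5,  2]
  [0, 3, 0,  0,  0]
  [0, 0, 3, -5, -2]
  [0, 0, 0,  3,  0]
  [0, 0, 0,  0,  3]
J_2(3) ⊕ J_2(3) ⊕ J_1(3)

The characteristic polynomial is
  det(x·I − A) = x^5 - 15*x^4 + 90*x^3 - 270*x^2 + 405*x - 243 = (x - 3)^5

Eigenvalues and multiplicities (the geometric multiplicity of λ is n − rank(A − λI), which equals the number of Jordan blocks for λ):
  λ = 3: algebraic multiplicity = 5, geometric multiplicity = 3

Determining the block sizes for each eigenvalue:
  λ = 3: with am = 5 and gm = 3, the partition is not yet determined (e.g. several partitions of 5 into 3 parts exist). Let N = A − (3)·I. Computing rank(N^1) = 2, rank(N^2) = 0; the number of blocks of size ≥ j is rank(N^{j−1}) − rank(N^j), giving [3, 2]. So we have 2 block(s) of size 2, 1 block(s) of size 1 → block sizes [2, 2, 1]

Assembling the blocks gives a Jordan form
J =
  [3, 1, 0, 0, 0]
  [0, 3, 0, 0, 0]
  [0, 0, 3, 1, 0]
  [0, 0, 0, 3, 0]
  [0, 0, 0, 0, 3]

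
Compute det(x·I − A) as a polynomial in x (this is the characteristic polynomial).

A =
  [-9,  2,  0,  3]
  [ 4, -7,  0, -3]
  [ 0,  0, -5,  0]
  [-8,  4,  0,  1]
x^4 + 20*x^3 + 150*x^2 + 500*x + 625

Expanding det(x·I − A) (e.g. by cofactor expansion or by noting that A is similar to its Jordan form J, which has the same characteristic polynomial as A) gives
  χ_A(x) = x^4 + 20*x^3 + 150*x^2 + 500*x + 625
which factors as (x + 5)^4. The eigenvalues (with algebraic multiplicities) are λ = -5 with multiplicity 4.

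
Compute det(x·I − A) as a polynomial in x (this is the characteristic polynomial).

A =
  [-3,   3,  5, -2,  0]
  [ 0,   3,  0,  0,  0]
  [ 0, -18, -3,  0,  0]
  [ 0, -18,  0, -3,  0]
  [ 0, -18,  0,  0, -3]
x^5 + 9*x^4 + 18*x^3 - 54*x^2 - 243*x - 243

Expanding det(x·I − A) (e.g. by cofactor expansion or by noting that A is similar to its Jordan form J, which has the same characteristic polynomial as A) gives
  χ_A(x) = x^5 + 9*x^4 + 18*x^3 - 54*x^2 - 243*x - 243
which factors as (x - 3)*(x + 3)^4. The eigenvalues (with algebraic multiplicities) are λ = -3 with multiplicity 4, λ = 3 with multiplicity 1.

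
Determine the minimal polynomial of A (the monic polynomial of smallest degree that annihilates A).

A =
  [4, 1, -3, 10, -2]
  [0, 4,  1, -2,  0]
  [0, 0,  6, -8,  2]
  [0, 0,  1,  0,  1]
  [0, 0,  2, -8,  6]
x^3 - 12*x^2 + 48*x - 64

The characteristic polynomial is χ_A(x) = (x - 4)^5, so the eigenvalues are known. The minimal polynomial is
  m_A(x) = Π_λ (x − λ)^{k_λ}
where k_λ is the size of the *largest* Jordan block for λ (equivalently, the smallest k with (A − λI)^k v = 0 for every generalised eigenvector v of λ).

  λ = 4: largest Jordan block has size 3, contributing (x − 4)^3

So m_A(x) = (x - 4)^3 = x^3 - 12*x^2 + 48*x - 64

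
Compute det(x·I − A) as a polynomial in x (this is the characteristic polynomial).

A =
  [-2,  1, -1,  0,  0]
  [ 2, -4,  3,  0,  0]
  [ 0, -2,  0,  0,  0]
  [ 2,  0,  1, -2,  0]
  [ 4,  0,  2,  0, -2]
x^5 + 10*x^4 + 40*x^3 + 80*x^2 + 80*x + 32

Expanding det(x·I − A) (e.g. by cofactor expansion or by noting that A is similar to its Jordan form J, which has the same characteristic polynomial as A) gives
  χ_A(x) = x^5 + 10*x^4 + 40*x^3 + 80*x^2 + 80*x + 32
which factors as (x + 2)^5. The eigenvalues (with algebraic multiplicities) are λ = -2 with multiplicity 5.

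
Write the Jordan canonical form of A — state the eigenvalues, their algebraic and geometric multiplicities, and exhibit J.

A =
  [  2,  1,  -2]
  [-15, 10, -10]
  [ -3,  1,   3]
J_2(5) ⊕ J_1(5)

The characteristic polynomial is
  det(x·I − A) = x^3 - 15*x^2 + 75*x - 125 = (x - 5)^3

Eigenvalues and multiplicities (the geometric multiplicity of λ is n − rank(A − λI), which equals the number of Jordan blocks for λ):
  λ = 5: algebraic multiplicity = 3, geometric multiplicity = 2

Determining the block sizes for each eigenvalue:
  λ = 5: 2 blocks summing to 3 forces exactly one block of size 2 and the rest size 1 → block sizes [2, 1]

Assembling the blocks gives a Jordan form
J =
  [5, 1, 0]
  [0, 5, 0]
  [0, 0, 5]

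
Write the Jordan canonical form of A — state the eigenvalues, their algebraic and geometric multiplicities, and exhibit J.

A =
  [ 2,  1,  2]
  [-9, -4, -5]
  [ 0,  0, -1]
J_3(-1)

The characteristic polynomial is
  det(x·I − A) = x^3 + 3*x^2 + 3*x + 1 = (x + 1)^3

Eigenvalues and multiplicities (the geometric multiplicity of λ is n − rank(A − λI), which equals the number of Jordan blocks for λ):
  λ = -1: algebraic multiplicity = 3, geometric multiplicity = 1

Determining the block sizes for each eigenvalue:
  λ = -1: one block (gm = 1), so the single block has size am = 3 → block sizes [3]

Assembling the blocks gives a Jordan form
J =
  [-1,  1,  0]
  [ 0, -1,  1]
  [ 0,  0, -1]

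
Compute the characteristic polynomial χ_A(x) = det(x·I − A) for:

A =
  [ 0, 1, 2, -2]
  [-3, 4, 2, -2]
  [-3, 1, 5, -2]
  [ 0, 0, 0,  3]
x^4 - 12*x^3 + 54*x^2 - 108*x + 81

Expanding det(x·I − A) (e.g. by cofactor expansion or by noting that A is similar to its Jordan form J, which has the same characteristic polynomial as A) gives
  χ_A(x) = x^4 - 12*x^3 + 54*x^2 - 108*x + 81
which factors as (x - 3)^4. The eigenvalues (with algebraic multiplicities) are λ = 3 with multiplicity 4.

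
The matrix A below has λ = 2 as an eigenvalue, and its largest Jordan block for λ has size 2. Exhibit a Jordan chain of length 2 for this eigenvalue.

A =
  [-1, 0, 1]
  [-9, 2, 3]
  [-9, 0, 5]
A Jordan chain for λ = 2 of length 2:
v_1 = (-3, -9, -9)ᵀ
v_2 = (1, 0, 0)ᵀ

Let N = A − (2)·I. We want v_2 with N^2 v_2 = 0 but N^1 v_2 ≠ 0; then v_{j-1} := N · v_j for j = 2, …, 2.

Pick v_2 = (1, 0, 0)ᵀ.
Then v_1 = N · v_2 = (-3, -9, -9)ᵀ.

Sanity check: (A − (2)·I) v_1 = (0, 0, 0)ᵀ = 0. ✓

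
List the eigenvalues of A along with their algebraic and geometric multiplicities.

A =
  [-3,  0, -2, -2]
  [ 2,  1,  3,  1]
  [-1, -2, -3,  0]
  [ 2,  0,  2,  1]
λ = -1: alg = 4, geom = 2

Step 1 — factor the characteristic polynomial to read off the algebraic multiplicities:
  χ_A(x) = (x + 1)^4

Step 2 — compute geometric multiplicities via the rank-nullity identity g(λ) = n − rank(A − λI):
  rank(A − (-1)·I) = 2, so dim ker(A − (-1)·I) = n − 2 = 2

Summary:
  λ = -1: algebraic multiplicity = 4, geometric multiplicity = 2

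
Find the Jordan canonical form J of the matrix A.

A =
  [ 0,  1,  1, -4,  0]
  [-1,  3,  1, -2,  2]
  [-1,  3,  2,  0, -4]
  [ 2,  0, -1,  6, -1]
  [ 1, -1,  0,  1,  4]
J_3(3) ⊕ J_2(3)

The characteristic polynomial is
  det(x·I − A) = x^5 - 15*x^4 + 90*x^3 - 270*x^2 + 405*x - 243 = (x - 3)^5

Eigenvalues and multiplicities (the geometric multiplicity of λ is n − rank(A − λI), which equals the number of Jordan blocks for λ):
  λ = 3: algebraic multiplicity = 5, geometric multiplicity = 2

Determining the block sizes for each eigenvalue:
  λ = 3: with am = 5 and gm = 2, the partition is not yet determined (e.g. several partitions of 5 into 2 parts exist). Let N = A − (3)·I. Computing rank(N^1) = 3, rank(N^2) = 1, rank(N^3) = 0; the number of blocks of size ≥ j is rank(N^{j−1}) − rank(N^j), giving [2, 2, 1]. So we have 1 block(s) of size 3, 1 block(s) of size 2 → block sizes [3, 2]

Assembling the blocks gives a Jordan form
J =
  [3, 1, 0, 0, 0]
  [0, 3, 1, 0, 0]
  [0, 0, 3, 0, 0]
  [0, 0, 0, 3, 1]
  [0, 0, 0, 0, 3]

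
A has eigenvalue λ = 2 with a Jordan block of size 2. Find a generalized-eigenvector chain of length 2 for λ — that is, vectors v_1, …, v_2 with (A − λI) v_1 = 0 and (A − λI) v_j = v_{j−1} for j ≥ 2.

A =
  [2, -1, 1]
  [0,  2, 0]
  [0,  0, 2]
A Jordan chain for λ = 2 of length 2:
v_1 = (-1, 0, 0)ᵀ
v_2 = (0, 1, 0)ᵀ

Let N = A − (2)·I. We want v_2 with N^2 v_2 = 0 but N^1 v_2 ≠ 0; then v_{j-1} := N · v_j for j = 2, …, 2.

Pick v_2 = (0, 1, 0)ᵀ.
Then v_1 = N · v_2 = (-1, 0, 0)ᵀ.

Sanity check: (A − (2)·I) v_1 = (0, 0, 0)ᵀ = 0. ✓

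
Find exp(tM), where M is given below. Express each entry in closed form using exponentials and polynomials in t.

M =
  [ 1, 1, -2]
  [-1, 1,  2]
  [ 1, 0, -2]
e^{tM} =
  [-t^2 + t + 1, t^2 + t, 2*t^2 - 2*t]
  [-t, t + 1, 2*t]
  [-t^2/2 + t, t^2/2, t^2 - 2*t + 1]

Strategy: write M = P · J · P⁻¹ where J is a Jordan canonical form, so e^{tM} = P · e^{tJ} · P⁻¹, and e^{tJ} can be computed block-by-block.

M has Jordan form
J =
  [0, 1, 0]
  [0, 0, 1]
  [0, 0, 0]
(up to reordering of blocks).

Per-block formulas:
  For a 3×3 Jordan block J_3(0): exp(t · J_3(0)) = e^(0t)·(I + t·N + (t^2/2)·N^2), where N is the 3×3 nilpotent shift.

After assembling e^{tJ} and conjugating by P, we get:

e^{tM} =
  [-t^2 + t + 1, t^2 + t, 2*t^2 - 2*t]
  [-t, t + 1, 2*t]
  [-t^2/2 + t, t^2/2, t^2 - 2*t + 1]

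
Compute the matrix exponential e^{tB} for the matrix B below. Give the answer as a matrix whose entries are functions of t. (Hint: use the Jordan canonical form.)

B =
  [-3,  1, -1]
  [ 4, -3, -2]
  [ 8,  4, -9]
e^{tB} =
  [2*t*exp(-5*t) + exp(-5*t), t*exp(-5*t), -t*exp(-5*t)]
  [4*t*exp(-5*t), 2*t*exp(-5*t) + exp(-5*t), -2*t*exp(-5*t)]
  [8*t*exp(-5*t), 4*t*exp(-5*t), -4*t*exp(-5*t) + exp(-5*t)]

Strategy: write B = P · J · P⁻¹ where J is a Jordan canonical form, so e^{tB} = P · e^{tJ} · P⁻¹, and e^{tJ} can be computed block-by-block.

B has Jordan form
J =
  [-5,  1,  0]
  [ 0, -5,  0]
  [ 0,  0, -5]
(up to reordering of blocks).

Per-block formulas:
  For a 2×2 Jordan block J_2(-5): exp(t · J_2(-5)) = e^(-5t)·(I + t·N), where N is the 2×2 nilpotent shift.
  For a 1×1 block at λ = -5: exp(t · [-5]) = [e^(-5t)].

After assembling e^{tJ} and conjugating by P, we get:

e^{tB} =
  [2*t*exp(-5*t) + exp(-5*t), t*exp(-5*t), -t*exp(-5*t)]
  [4*t*exp(-5*t), 2*t*exp(-5*t) + exp(-5*t), -2*t*exp(-5*t)]
  [8*t*exp(-5*t), 4*t*exp(-5*t), -4*t*exp(-5*t) + exp(-5*t)]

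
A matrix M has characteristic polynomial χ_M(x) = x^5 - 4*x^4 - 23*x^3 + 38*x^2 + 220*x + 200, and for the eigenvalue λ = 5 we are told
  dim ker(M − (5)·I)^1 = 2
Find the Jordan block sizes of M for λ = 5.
Block sizes for λ = 5: [1, 1]

From the dimensions of kernels of powers, the number of Jordan blocks of size at least j is d_j − d_{j−1} where d_j = dim ker(N^j) (with d_0 = 0). Computing the differences gives [2].
The number of blocks of size exactly k is (#blocks of size ≥ k) − (#blocks of size ≥ k + 1), so the partition is: 2 block(s) of size 1.
In nonincreasing order the block sizes are [1, 1].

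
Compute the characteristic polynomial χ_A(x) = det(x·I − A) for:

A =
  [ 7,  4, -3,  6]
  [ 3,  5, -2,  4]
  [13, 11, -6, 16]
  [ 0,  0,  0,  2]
x^4 - 8*x^3 + 24*x^2 - 32*x + 16

Expanding det(x·I − A) (e.g. by cofactor expansion or by noting that A is similar to its Jordan form J, which has the same characteristic polynomial as A) gives
  χ_A(x) = x^4 - 8*x^3 + 24*x^2 - 32*x + 16
which factors as (x - 2)^4. The eigenvalues (with algebraic multiplicities) are λ = 2 with multiplicity 4.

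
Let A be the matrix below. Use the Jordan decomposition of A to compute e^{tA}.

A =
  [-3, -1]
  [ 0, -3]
e^{tA} =
  [exp(-3*t), -t*exp(-3*t)]
  [0, exp(-3*t)]

Strategy: write A = P · J · P⁻¹ where J is a Jordan canonical form, so e^{tA} = P · e^{tJ} · P⁻¹, and e^{tJ} can be computed block-by-block.

A has Jordan form
J =
  [-3,  1]
  [ 0, -3]
(up to reordering of blocks).

Per-block formulas:
  For a 2×2 Jordan block J_2(-3): exp(t · J_2(-3)) = e^(-3t)·(I + t·N), where N is the 2×2 nilpotent shift.

After assembling e^{tJ} and conjugating by P, we get:

e^{tA} =
  [exp(-3*t), -t*exp(-3*t)]
  [0, exp(-3*t)]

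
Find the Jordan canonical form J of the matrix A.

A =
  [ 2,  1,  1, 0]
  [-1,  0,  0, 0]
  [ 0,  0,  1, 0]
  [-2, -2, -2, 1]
J_3(1) ⊕ J_1(1)

The characteristic polynomial is
  det(x·I − A) = x^4 - 4*x^3 + 6*x^2 - 4*x + 1 = (x - 1)^4

Eigenvalues and multiplicities (the geometric multiplicity of λ is n − rank(A − λI), which equals the number of Jordan blocks for λ):
  λ = 1: algebraic multiplicity = 4, geometric multiplicity = 2

Determining the block sizes for each eigenvalue:
  λ = 1: with am = 4 and gm = 2, the partition is not yet determined (e.g. several partitions of 4 into 2 parts exist). Let N = A − (1)·I. Computing rank(N^1) = 2, rank(N^2) = 1, rank(N^3) = 0; the number of blocks of size ≥ j is rank(N^{j−1}) − rank(N^j), giving [2, 1, 1]. So we have 1 block(s) of size 3, 1 block(s) of size 1 → block sizes [3, 1]

Assembling the blocks gives a Jordan form
J =
  [1, 1, 0, 0]
  [0, 1, 1, 0]
  [0, 0, 1, 0]
  [0, 0, 0, 1]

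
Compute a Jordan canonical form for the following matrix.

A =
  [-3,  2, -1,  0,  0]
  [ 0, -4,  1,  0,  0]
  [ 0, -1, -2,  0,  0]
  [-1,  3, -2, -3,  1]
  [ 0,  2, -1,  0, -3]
J_3(-3) ⊕ J_2(-3)

The characteristic polynomial is
  det(x·I − A) = x^5 + 15*x^4 + 90*x^3 + 270*x^2 + 405*x + 243 = (x + 3)^5

Eigenvalues and multiplicities (the geometric multiplicity of λ is n − rank(A − λI), which equals the number of Jordan blocks for λ):
  λ = -3: algebraic multiplicity = 5, geometric multiplicity = 2

Determining the block sizes for each eigenvalue:
  λ = -3: with am = 5 and gm = 2, the partition is not yet determined (e.g. several partitions of 5 into 2 parts exist). Let N = A − (-3)·I. Computing rank(N^1) = 3, rank(N^2) = 1, rank(N^3) = 0; the number of blocks of size ≥ j is rank(N^{j−1}) − rank(N^j), giving [2, 2, 1]. So we have 1 block(s) of size 3, 1 block(s) of size 2 → block sizes [3, 2]

Assembling the blocks gives a Jordan form
J =
  [-3,  1,  0,  0,  0]
  [ 0, -3,  1,  0,  0]
  [ 0,  0, -3,  0,  0]
  [ 0,  0,  0, -3,  1]
  [ 0,  0,  0,  0, -3]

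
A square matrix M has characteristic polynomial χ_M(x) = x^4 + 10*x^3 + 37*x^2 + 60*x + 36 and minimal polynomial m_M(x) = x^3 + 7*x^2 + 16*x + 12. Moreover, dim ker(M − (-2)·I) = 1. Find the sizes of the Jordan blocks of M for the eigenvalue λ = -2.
Block sizes for λ = -2: [2]

Step 1 — from the characteristic polynomial, algebraic multiplicity of λ = -2 is 2. From dim ker(M − (-2)·I) = 1, there are exactly 1 Jordan blocks for λ = -2.
Step 2 — from the minimal polynomial, the factor (x + 2)^2 tells us the largest block for λ = -2 has size 2.
Step 3 — with total size 2, 1 blocks, and largest block 2, the block sizes (in nonincreasing order) are [2].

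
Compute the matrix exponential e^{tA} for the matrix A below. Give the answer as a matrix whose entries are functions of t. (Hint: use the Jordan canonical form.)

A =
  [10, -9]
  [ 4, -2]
e^{tA} =
  [6*t*exp(4*t) + exp(4*t), -9*t*exp(4*t)]
  [4*t*exp(4*t), -6*t*exp(4*t) + exp(4*t)]

Strategy: write A = P · J · P⁻¹ where J is a Jordan canonical form, so e^{tA} = P · e^{tJ} · P⁻¹, and e^{tJ} can be computed block-by-block.

A has Jordan form
J =
  [4, 1]
  [0, 4]
(up to reordering of blocks).

Per-block formulas:
  For a 2×2 Jordan block J_2(4): exp(t · J_2(4)) = e^(4t)·(I + t·N), where N is the 2×2 nilpotent shift.

After assembling e^{tJ} and conjugating by P, we get:

e^{tA} =
  [6*t*exp(4*t) + exp(4*t), -9*t*exp(4*t)]
  [4*t*exp(4*t), -6*t*exp(4*t) + exp(4*t)]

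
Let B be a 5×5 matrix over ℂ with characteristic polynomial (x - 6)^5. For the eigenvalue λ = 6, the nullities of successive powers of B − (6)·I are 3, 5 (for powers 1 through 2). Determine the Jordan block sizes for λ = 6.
Block sizes for λ = 6: [2, 2, 1]

From the dimensions of kernels of powers, the number of Jordan blocks of size at least j is d_j − d_{j−1} where d_j = dim ker(N^j) (with d_0 = 0). Computing the differences gives [3, 2].
The number of blocks of size exactly k is (#blocks of size ≥ k) − (#blocks of size ≥ k + 1), so the partition is: 1 block(s) of size 1, 2 block(s) of size 2.
In nonincreasing order the block sizes are [2, 2, 1].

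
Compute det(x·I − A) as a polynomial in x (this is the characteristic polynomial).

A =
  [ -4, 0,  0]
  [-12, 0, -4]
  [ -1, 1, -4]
x^3 + 8*x^2 + 20*x + 16

Expanding det(x·I − A) (e.g. by cofactor expansion or by noting that A is similar to its Jordan form J, which has the same characteristic polynomial as A) gives
  χ_A(x) = x^3 + 8*x^2 + 20*x + 16
which factors as (x + 2)^2*(x + 4). The eigenvalues (with algebraic multiplicities) are λ = -4 with multiplicity 1, λ = -2 with multiplicity 2.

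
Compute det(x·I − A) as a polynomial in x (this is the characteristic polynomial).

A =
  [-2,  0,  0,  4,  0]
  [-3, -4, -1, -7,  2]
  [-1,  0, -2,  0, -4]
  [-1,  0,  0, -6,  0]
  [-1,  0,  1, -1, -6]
x^5 + 20*x^4 + 160*x^3 + 640*x^2 + 1280*x + 1024

Expanding det(x·I − A) (e.g. by cofactor expansion or by noting that A is similar to its Jordan form J, which has the same characteristic polynomial as A) gives
  χ_A(x) = x^5 + 20*x^4 + 160*x^3 + 640*x^2 + 1280*x + 1024
which factors as (x + 4)^5. The eigenvalues (with algebraic multiplicities) are λ = -4 with multiplicity 5.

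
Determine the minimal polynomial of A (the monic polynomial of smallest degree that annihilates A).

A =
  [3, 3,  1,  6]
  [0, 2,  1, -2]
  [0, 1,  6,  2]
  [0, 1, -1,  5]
x^3 - 13*x^2 + 55*x - 75

The characteristic polynomial is χ_A(x) = (x - 5)^2*(x - 3)^2, so the eigenvalues are known. The minimal polynomial is
  m_A(x) = Π_λ (x − λ)^{k_λ}
where k_λ is the size of the *largest* Jordan block for λ (equivalently, the smallest k with (A − λI)^k v = 0 for every generalised eigenvector v of λ).

  λ = 3: largest Jordan block has size 1, contributing (x − 3)
  λ = 5: largest Jordan block has size 2, contributing (x − 5)^2

So m_A(x) = (x - 5)^2*(x - 3) = x^3 - 13*x^2 + 55*x - 75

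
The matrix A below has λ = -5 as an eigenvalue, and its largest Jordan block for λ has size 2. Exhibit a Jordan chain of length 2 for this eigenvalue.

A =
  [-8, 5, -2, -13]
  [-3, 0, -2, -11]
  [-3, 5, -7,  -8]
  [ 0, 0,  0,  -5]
A Jordan chain for λ = -5 of length 2:
v_1 = (-3, -3, -3, 0)ᵀ
v_2 = (1, 0, 0, 0)ᵀ

Let N = A − (-5)·I. We want v_2 with N^2 v_2 = 0 but N^1 v_2 ≠ 0; then v_{j-1} := N · v_j for j = 2, …, 2.

Pick v_2 = (1, 0, 0, 0)ᵀ.
Then v_1 = N · v_2 = (-3, -3, -3, 0)ᵀ.

Sanity check: (A − (-5)·I) v_1 = (0, 0, 0, 0)ᵀ = 0. ✓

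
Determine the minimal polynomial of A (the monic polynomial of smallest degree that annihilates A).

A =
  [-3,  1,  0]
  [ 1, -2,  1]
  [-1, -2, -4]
x^3 + 9*x^2 + 27*x + 27

The characteristic polynomial is χ_A(x) = (x + 3)^3, so the eigenvalues are known. The minimal polynomial is
  m_A(x) = Π_λ (x − λ)^{k_λ}
where k_λ is the size of the *largest* Jordan block for λ (equivalently, the smallest k with (A − λI)^k v = 0 for every generalised eigenvector v of λ).

  λ = -3: largest Jordan block has size 3, contributing (x + 3)^3

So m_A(x) = (x + 3)^3 = x^3 + 9*x^2 + 27*x + 27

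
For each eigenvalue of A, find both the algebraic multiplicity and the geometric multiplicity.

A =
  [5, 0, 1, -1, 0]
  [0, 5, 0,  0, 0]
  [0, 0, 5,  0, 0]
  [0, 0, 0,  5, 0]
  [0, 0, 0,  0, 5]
λ = 5: alg = 5, geom = 4

Step 1 — factor the characteristic polynomial to read off the algebraic multiplicities:
  χ_A(x) = (x - 5)^5

Step 2 — compute geometric multiplicities via the rank-nullity identity g(λ) = n − rank(A − λI):
  rank(A − (5)·I) = 1, so dim ker(A − (5)·I) = n − 1 = 4

Summary:
  λ = 5: algebraic multiplicity = 5, geometric multiplicity = 4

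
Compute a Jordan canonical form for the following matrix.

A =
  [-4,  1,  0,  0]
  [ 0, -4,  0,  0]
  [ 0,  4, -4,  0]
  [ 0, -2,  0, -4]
J_2(-4) ⊕ J_1(-4) ⊕ J_1(-4)

The characteristic polynomial is
  det(x·I − A) = x^4 + 16*x^3 + 96*x^2 + 256*x + 256 = (x + 4)^4

Eigenvalues and multiplicities (the geometric multiplicity of λ is n − rank(A − λI), which equals the number of Jordan blocks for λ):
  λ = -4: algebraic multiplicity = 4, geometric multiplicity = 3

Determining the block sizes for each eigenvalue:
  λ = -4: 3 blocks summing to 4 forces exactly one block of size 2 and the rest size 1 → block sizes [2, 1, 1]

Assembling the blocks gives a Jordan form
J =
  [-4,  1,  0,  0]
  [ 0, -4,  0,  0]
  [ 0,  0, -4,  0]
  [ 0,  0,  0, -4]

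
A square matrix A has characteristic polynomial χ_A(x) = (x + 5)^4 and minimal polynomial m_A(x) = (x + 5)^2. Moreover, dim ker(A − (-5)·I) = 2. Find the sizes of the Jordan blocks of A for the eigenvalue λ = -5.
Block sizes for λ = -5: [2, 2]

Step 1 — from the characteristic polynomial, algebraic multiplicity of λ = -5 is 4. From dim ker(A − (-5)·I) = 2, there are exactly 2 Jordan blocks for λ = -5.
Step 2 — from the minimal polynomial, the factor (x + 5)^2 tells us the largest block for λ = -5 has size 2.
Step 3 — with total size 4, 2 blocks, and largest block 2, the block sizes (in nonincreasing order) are [2, 2].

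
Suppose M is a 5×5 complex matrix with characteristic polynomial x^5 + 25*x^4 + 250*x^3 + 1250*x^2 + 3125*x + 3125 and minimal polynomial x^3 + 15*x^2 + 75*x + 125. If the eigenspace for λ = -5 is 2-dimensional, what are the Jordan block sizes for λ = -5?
Block sizes for λ = -5: [3, 2]

Step 1 — from the characteristic polynomial, algebraic multiplicity of λ = -5 is 5. From dim ker(M − (-5)·I) = 2, there are exactly 2 Jordan blocks for λ = -5.
Step 2 — from the minimal polynomial, the factor (x + 5)^3 tells us the largest block for λ = -5 has size 3.
Step 3 — with total size 5, 2 blocks, and largest block 3, the block sizes (in nonincreasing order) are [3, 2].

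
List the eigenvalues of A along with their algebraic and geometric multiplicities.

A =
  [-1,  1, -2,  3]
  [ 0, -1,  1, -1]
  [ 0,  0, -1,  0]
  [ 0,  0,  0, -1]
λ = -1: alg = 4, geom = 2

Step 1 — factor the characteristic polynomial to read off the algebraic multiplicities:
  χ_A(x) = (x + 1)^4

Step 2 — compute geometric multiplicities via the rank-nullity identity g(λ) = n − rank(A − λI):
  rank(A − (-1)·I) = 2, so dim ker(A − (-1)·I) = n − 2 = 2

Summary:
  λ = -1: algebraic multiplicity = 4, geometric multiplicity = 2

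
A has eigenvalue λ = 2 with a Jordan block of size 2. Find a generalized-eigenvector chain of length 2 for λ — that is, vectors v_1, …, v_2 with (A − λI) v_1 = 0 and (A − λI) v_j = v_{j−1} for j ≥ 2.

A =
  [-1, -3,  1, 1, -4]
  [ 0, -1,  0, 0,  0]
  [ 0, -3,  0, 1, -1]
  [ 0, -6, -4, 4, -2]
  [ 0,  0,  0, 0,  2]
A Jordan chain for λ = 2 of length 2:
v_1 = (-2, 0, -2, -4, 0)ᵀ
v_2 = (1, 0, 1, 0, 0)ᵀ

Let N = A − (2)·I. We want v_2 with N^2 v_2 = 0 but N^1 v_2 ≠ 0; then v_{j-1} := N · v_j for j = 2, …, 2.

Pick v_2 = (1, 0, 1, 0, 0)ᵀ.
Then v_1 = N · v_2 = (-2, 0, -2, -4, 0)ᵀ.

Sanity check: (A − (2)·I) v_1 = (0, 0, 0, 0, 0)ᵀ = 0. ✓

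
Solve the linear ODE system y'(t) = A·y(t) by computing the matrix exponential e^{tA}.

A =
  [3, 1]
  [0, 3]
e^{tA} =
  [exp(3*t), t*exp(3*t)]
  [0, exp(3*t)]

Strategy: write A = P · J · P⁻¹ where J is a Jordan canonical form, so e^{tA} = P · e^{tJ} · P⁻¹, and e^{tJ} can be computed block-by-block.

A has Jordan form
J =
  [3, 1]
  [0, 3]
(up to reordering of blocks).

Per-block formulas:
  For a 2×2 Jordan block J_2(3): exp(t · J_2(3)) = e^(3t)·(I + t·N), where N is the 2×2 nilpotent shift.

After assembling e^{tJ} and conjugating by P, we get:

e^{tA} =
  [exp(3*t), t*exp(3*t)]
  [0, exp(3*t)]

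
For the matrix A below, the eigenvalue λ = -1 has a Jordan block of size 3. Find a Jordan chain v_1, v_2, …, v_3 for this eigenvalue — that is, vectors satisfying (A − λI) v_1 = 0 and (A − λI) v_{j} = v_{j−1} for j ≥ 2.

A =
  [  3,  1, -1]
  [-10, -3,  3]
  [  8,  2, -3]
A Jordan chain for λ = -1 of length 3:
v_1 = (-2, 4, -4)ᵀ
v_2 = (4, -10, 8)ᵀ
v_3 = (1, 0, 0)ᵀ

Let N = A − (-1)·I. We want v_3 with N^3 v_3 = 0 but N^2 v_3 ≠ 0; then v_{j-1} := N · v_j for j = 3, …, 2.

Pick v_3 = (1, 0, 0)ᵀ.
Then v_2 = N · v_3 = (4, -10, 8)ᵀ.
Then v_1 = N · v_2 = (-2, 4, -4)ᵀ.

Sanity check: (A − (-1)·I) v_1 = (0, 0, 0)ᵀ = 0. ✓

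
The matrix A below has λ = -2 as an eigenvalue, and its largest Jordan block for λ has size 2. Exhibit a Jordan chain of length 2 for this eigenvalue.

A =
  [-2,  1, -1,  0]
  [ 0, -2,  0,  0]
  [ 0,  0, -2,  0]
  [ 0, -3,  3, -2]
A Jordan chain for λ = -2 of length 2:
v_1 = (1, 0, 0, -3)ᵀ
v_2 = (0, 1, 0, 0)ᵀ

Let N = A − (-2)·I. We want v_2 with N^2 v_2 = 0 but N^1 v_2 ≠ 0; then v_{j-1} := N · v_j for j = 2, …, 2.

Pick v_2 = (0, 1, 0, 0)ᵀ.
Then v_1 = N · v_2 = (1, 0, 0, -3)ᵀ.

Sanity check: (A − (-2)·I) v_1 = (0, 0, 0, 0)ᵀ = 0. ✓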